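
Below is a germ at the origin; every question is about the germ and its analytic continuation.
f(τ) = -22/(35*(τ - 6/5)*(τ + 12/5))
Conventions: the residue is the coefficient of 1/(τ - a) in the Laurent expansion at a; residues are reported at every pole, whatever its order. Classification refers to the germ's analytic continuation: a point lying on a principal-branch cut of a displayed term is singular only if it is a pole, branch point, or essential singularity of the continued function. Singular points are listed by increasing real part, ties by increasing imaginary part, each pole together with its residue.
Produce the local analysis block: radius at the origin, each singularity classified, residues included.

Denominator factor (τ - 6/5): pole of order 1 at 6/5, modulus 6/5.
Denominator factor (τ + 12/5): pole of order 1 at -12/5, modulus 12/5.
The radius of convergence is the smallest modulus among the singular points: 6/5.
At the order-1 pole -12/5 set g(τ) = (τ - (-12/5))*f(τ) = -22/(35*(τ - 6/5)).
Simple pole: residue = g(a) at a = -12/5, which is 11/63.
At the order-1 pole 6/5 set g(τ) = (τ - (6/5))*f(τ) = -22/(35*(τ + 12/5)).
Simple pole: residue = g(a) at a = 6/5, which is -11/63.
List the singular points by increasing real part (a conjugate pair: the negative imaginary part first).

Radius of convergence at 0: 6/5.
At -12/5: a pole of order 1; residue 11/63.
At 6/5: a pole of order 1; residue -11/63.


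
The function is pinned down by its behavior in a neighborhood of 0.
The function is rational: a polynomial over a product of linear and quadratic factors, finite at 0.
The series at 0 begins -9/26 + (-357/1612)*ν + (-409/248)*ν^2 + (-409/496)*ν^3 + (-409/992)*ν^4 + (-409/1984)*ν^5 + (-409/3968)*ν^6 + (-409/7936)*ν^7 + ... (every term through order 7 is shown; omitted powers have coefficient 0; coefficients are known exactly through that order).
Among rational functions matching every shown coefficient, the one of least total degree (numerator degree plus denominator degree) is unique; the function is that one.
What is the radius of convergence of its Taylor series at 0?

No rational of total degree below 3 reproduces all 8 coefficients; solving the [2/1] Pade equations on them gives f(ν) = (40*ν**2/13 + 3*ν/31 + 9/13)/(ν - 2), whose expansion matches every shown term.
Denominator factor (ν - 2): pole of order 1 at 2, modulus 2.
The radius of convergence is the smallest modulus among the singular points: 2.

The radius of convergence is 2.


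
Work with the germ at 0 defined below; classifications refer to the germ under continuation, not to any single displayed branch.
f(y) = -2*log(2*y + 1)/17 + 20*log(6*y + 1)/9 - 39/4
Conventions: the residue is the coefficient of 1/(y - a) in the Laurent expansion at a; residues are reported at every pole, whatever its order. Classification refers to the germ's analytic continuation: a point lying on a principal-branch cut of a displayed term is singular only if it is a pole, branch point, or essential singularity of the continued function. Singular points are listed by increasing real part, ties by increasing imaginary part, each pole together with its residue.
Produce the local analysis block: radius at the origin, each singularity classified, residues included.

Radius of convergence at 0: 1/6.
At -1/2: a logarithmic branch point.
At -1/6: a logarithmic branch point.

Branch term (20/9)*log(1 - y/(-1/6)): its argument vanishes at y = -1/6, a logarithmic branch point, modulus 1/6.
Branch term (-2/17)*log(1 - y/(-1/2)): its argument vanishes at y = -1/2, a logarithmic branch point, modulus 1/2.
The radius of convergence is the smallest modulus among the singular points: 1/6.
List the singular points by increasing real part (a conjugate pair: the negative imaginary part first).


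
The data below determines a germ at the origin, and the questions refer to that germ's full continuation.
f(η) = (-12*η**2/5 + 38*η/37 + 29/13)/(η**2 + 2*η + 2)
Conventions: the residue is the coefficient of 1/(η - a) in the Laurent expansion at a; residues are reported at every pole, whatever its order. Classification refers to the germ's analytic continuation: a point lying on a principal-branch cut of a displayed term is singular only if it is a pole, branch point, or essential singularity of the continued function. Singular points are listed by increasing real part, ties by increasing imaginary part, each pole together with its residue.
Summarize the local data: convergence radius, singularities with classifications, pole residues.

Radius of convergence at 0: sqrt(2).
At (-1) - (1)*i: a pole of order 1; residue (539/185) + (579/962)*i.
At (-1) + (1)*i: a pole of order 1; residue (539/185) - (579/962)*i.

Denominator factor (η**2 + 2*η + 2): discriminant -4, complex-conjugate roots (-1) + (1)*i and (-1) - (1)*i; poles of order 1, moduli sqrt(2) and sqrt(2).
The radius of convergence is the smallest modulus among the singular points: sqrt(2).
The factor η**2 + 2*η + 2 splits as (η - a)(η - a') with a = (-1) - (1)*i, a' = (-1) + (1)*i. At the order-1 pole a set g(η) = (η - a)*f(η) = [-12*η**2/5 + 38*η/37 + 29/13] / (η - a').
Simple pole: residue = g(a) at a = (-1) - (1)*i, which is (539/185) + (579/962)*i.
The factor η**2 + 2*η + 2 splits as (η - a)(η - a') with a = (-1) + (1)*i, a' = (-1) - (1)*i. At the order-1 pole a set g(η) = (η - a)*f(η) = [-12*η**2/5 + 38*η/37 + 29/13] / (η - a').
Simple pole: residue = g(a) at a = (-1) + (1)*i, which is (539/185) - (579/962)*i.
List the singular points by increasing real part (a conjugate pair: the negative imaginary part first).


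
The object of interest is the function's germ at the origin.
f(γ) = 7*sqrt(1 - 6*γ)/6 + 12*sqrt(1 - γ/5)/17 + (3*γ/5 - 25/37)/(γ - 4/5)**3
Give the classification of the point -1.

The point is a regular point.

Denominator factors: γ - 4/5 = -9/5 at γ = -1 — none vanishes.
Branch term sqrt(1 - γ/(1/6)): argument at -1 is 7, nonzero, so -1 is not its branch point (a point on a principal cut is still regular for the continued germ).
Branch term sqrt(1 - γ/(5)): argument at -1 is 6/5, nonzero, so -1 is not its branch point (a point on a principal cut is still regular for the continued germ).
So the germ continues analytically to -1.


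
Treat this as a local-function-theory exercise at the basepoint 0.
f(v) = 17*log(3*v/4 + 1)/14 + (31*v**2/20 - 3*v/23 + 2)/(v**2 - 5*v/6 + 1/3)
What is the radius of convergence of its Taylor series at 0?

The radius of convergence is (1/3)*sqrt(3).

Denominator factor (v**2 - 5*v/6 + 1/3): discriminant -23/36, complex-conjugate roots (5/12) + ((1/12)*sqrt(23))*i and (5/12) - ((1/12)*sqrt(23))*i; poles of order 1, moduli (1/3)*sqrt(3) and (1/3)*sqrt(3).
Branch term (17/14)*log(1 - v/(-4/3)): its argument vanishes at v = -4/3, a logarithmic branch point, modulus 4/3.
The radius of convergence is the smallest modulus among the singular points: (1/3)*sqrt(3).


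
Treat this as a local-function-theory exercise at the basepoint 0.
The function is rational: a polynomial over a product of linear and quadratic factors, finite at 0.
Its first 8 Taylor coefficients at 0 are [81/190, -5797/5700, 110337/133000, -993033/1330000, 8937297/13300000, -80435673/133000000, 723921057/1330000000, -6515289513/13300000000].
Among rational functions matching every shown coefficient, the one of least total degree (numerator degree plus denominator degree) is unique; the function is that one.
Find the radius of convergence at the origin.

No rational of total degree below 3 reproduces all 8 coefficients; solving the [2/1] Pade equations on them gives f(θ) = (-2*θ**2/21 - 19*θ/27 + 9/19)/(θ + 10/9), whose expansion matches every shown term.
Denominator factor (θ + 10/9): pole of order 1 at -10/9, modulus 10/9.
The radius of convergence is the smallest modulus among the singular points: 10/9.

The radius of convergence is 10/9.


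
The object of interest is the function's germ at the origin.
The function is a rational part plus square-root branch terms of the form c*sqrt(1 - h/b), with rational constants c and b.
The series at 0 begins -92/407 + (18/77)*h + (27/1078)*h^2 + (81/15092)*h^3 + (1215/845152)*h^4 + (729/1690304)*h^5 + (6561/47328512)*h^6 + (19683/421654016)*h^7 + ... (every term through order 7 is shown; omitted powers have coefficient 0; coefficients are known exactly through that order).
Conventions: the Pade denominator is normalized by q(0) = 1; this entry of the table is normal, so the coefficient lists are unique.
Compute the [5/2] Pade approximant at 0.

The Pade approximant has numerator coefficients [-92/407, 7146/19943, -16659/139601, 405/52822, 1215/5916064, 729/82824896]; denominator coefficients [1, -27/49, 27/392].

Taylor coefficients needed (read off): a_0 = -92/407, a_1 = 18/77, a_2 = 27/1078, a_3 = 81/15092, a_4 = 1215/845152, a_5 = 729/1690304, a_6 = 6561/47328512, a_7 = 19683/421654016.
Write the denominator as Q(h) = 1 + q1*h + q2*h^2. Requiring Q*f - P = O(h^8) with deg P <= 5 kills the coefficients of h^6..h^7 in Q*f:
  h^6: a_6 + q1*a_5 + q2*a_4 = 0, i.e. 6561/47328512 + (729/1690304)*q1 + (1215/845152)*q2 = 0.
  h^7: a_7 + q1*a_6 + q2*a_5 = 0, i.e. 19683/421654016 + (6561/47328512)*q1 + (729/1690304)*q2 = 0.
Solving this linear system: q1 = -27/49, q2 = 27/392.
The numerator is Q*f truncated at degree 5: P0 = a_0 = -92/407; P1 = a_1 + q1*a_0 = 7146/19943; P2 = a_2 + q1*a_1 + q2*a_0 = -16659/139601; P3 = a_3 + q1*a_2 + q2*a_1 = 405/52822; P4 = a_4 + q1*a_3 + q2*a_2 = 1215/5916064; P5 = a_5 + q1*a_4 + q2*a_3 = 729/82824896.


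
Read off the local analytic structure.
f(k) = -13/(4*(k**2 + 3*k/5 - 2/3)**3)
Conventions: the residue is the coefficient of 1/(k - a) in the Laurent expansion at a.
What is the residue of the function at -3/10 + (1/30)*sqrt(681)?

The factor k**2 + 3*k/5 - 2/3 splits as (k - a)(k - a') with a = -3/10 + (1/30)*sqrt(681), a' = -3/10 - (1/30)*sqrt(681). At the order-3 pole a set g(k) = (k - a)^3*f(k) = [-13/4] / (k - a')^3.
Order-3 pole: residue = g''(a)/2; g''(-3/10 + (1/30)*sqrt(681)) = -(1096875/11697083)*sqrt(681), so the residue is -(1096875/23394166)*sqrt(681).

The residue is -(1096875/23394166)*sqrt(681).


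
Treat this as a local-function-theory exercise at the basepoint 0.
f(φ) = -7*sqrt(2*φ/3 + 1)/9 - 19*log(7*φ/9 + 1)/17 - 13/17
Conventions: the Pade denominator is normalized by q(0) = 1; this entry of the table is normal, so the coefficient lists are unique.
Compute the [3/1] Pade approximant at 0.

Taylor coefficients needed (expand at 0): a_0 = -236/153, a_1 = -518/459, a_2 = 175/459, a_3 = -14105/74358, a_4 = 96593/892296.
Write the denominator as Q(φ) = 1 + q1*φ. Requiring Q*f - P = O(φ^5) with deg P <= 3 kills the coefficients of φ^4..φ^4 in Q*f:
  φ^4: a_4 + q1*a_3 = 0, i.e. 96593/892296 + (-14105/74358)*q1 = 0.
Solving this linear system: q1 = 13799/24180.
The numerator is Q*f truncated at degree 3: P0 = a_0 = -236/153; P1 = a_1 + q1*a_0 = -1857911/924885; P2 = a_2 + q1*a_1 = -1458191/5549310; P3 = a_3 + q1*a_2 = 1671425/59932548.

The Pade approximant has numerator coefficients [-236/153, -1857911/924885, -1458191/5549310, 1671425/59932548]; denominator coefficients [1, 13799/24180].


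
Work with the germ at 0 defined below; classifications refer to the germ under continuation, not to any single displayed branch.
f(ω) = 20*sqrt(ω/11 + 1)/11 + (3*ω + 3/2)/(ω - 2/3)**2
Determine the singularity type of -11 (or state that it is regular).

The term (20/11)*sqrt(1 - ω/(-11)) has argument 1 - -11/(-11) = 0 at -11: a square-root (algebraic, two-sheeted) branch point; the remaining terms are analytic or single-valued there.

The point is an algebraic (square-root) branch point.


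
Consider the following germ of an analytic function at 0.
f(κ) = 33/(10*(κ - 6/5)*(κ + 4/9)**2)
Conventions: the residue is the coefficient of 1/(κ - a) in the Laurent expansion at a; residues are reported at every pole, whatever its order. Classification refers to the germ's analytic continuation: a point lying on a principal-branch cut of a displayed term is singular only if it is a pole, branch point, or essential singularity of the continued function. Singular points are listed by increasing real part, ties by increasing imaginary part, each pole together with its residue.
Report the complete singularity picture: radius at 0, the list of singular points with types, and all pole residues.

Radius of convergence at 0: 4/9.
At -4/9: a pole of order 2; residue -13365/10952.
At 6/5: a pole of order 1; residue 13365/10952.

Denominator factor (κ - 6/5): pole of order 1 at 6/5, modulus 6/5.
Denominator factor (κ + 4/9)^2: pole of order 2 at -4/9, modulus 4/9.
The radius of convergence is the smallest modulus among the singular points: 4/9.
At the order-2 pole -4/9 set g(κ) = (κ - (-4/9))^2*f(κ) = 33/(10*(κ - 6/5)).
Order-2 pole: residue = g'(a); g'(-4/9) = -13365/10952, so the residue is -13365/10952.
At the order-1 pole 6/5 set g(κ) = (κ - (6/5))*f(κ) = 33/(10*(κ + 4/9)**2).
Simple pole: residue = g(a) at a = 6/5, which is 13365/10952.
List the singular points by increasing real part (a conjugate pair: the negative imaginary part first).


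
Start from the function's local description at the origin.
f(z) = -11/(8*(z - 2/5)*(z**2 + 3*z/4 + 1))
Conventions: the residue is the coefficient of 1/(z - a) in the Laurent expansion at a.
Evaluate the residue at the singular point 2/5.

At the order-1 pole 2/5 set g(z) = (z - (2/5))*f(z) = -11/(8*(z**2 + 3*z/4 + 1)).
Simple pole: residue = g(a) at a = 2/5, which is -275/292.

The residue is -275/292.


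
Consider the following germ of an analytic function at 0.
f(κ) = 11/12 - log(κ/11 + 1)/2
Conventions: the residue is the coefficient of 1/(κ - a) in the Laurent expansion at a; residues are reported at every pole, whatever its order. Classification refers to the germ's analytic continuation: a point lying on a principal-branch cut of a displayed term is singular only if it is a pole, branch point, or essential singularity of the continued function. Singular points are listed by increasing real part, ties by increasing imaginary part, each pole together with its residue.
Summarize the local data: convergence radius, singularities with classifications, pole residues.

Radius of convergence at 0: 11.
At -11: a logarithmic branch point.

Branch term (-1/2)*log(1 - κ/(-11)): its argument vanishes at κ = -11, a logarithmic branch point, modulus 11.
The radius of convergence is the smallest modulus among the singular points: 11.


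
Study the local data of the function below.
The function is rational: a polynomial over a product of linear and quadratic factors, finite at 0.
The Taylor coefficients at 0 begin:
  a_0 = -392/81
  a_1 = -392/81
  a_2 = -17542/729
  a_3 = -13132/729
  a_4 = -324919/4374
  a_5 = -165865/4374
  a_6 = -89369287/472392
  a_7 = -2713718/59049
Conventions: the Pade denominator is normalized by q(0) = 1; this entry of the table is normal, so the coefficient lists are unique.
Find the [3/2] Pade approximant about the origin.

Taylor coefficients needed (read off): a_0 = -392/81, a_1 = -392/81, a_2 = -17542/729, a_3 = -13132/729, a_4 = -324919/4374, a_5 = -165865/4374.
Write the denominator as Q(β) = 1 + q1*β + q2*β^2. Requiring Q*f - P = O(β^6) with deg P <= 3 kills the coefficients of β^4..β^5 in Q*f:
  β^4: a_4 + q1*a_3 + q2*a_2 = 0, i.e. -324919/4374 + (-13132/729)*q1 + (-17542/729)*q2 = 0.
  β^5: a_5 + q1*a_4 + q2*a_3 = 0, i.e. -165865/4374 + (-324919/4374)*q1 + (-13132/729)*q2 = 0.
Solving this linear system: q1 = 282639/971477, q2 = -38527081/11657724.
The numerator is Q*f truncated at degree 3: P0 = a_0 = -392/81; P1 = a_1 + q1*a_0 = -491613472/78689637; P2 = a_2 + q1*a_1 + q2*a_0 = -6711838112/708206733; P3 = a_3 + q1*a_2 + q2*a_1 = -6388527488/708206733.

The Pade approximant has numerator coefficients [-392/81, -491613472/78689637, -6711838112/708206733, -6388527488/708206733]; denominator coefficients [1, 282639/971477, -38527081/11657724].


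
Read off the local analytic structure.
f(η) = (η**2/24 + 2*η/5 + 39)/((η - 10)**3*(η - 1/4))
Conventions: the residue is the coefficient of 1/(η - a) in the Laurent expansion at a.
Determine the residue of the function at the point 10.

The residue is 75077/1779570.

At the order-3 pole 10 set g(η) = (η - (10))^3*f(η) = (η**2/24 + 2*η/5 + 39)/(η - 1/4).
Order-3 pole: residue = g''(a)/2; g''(10) = 75077/889785, so the residue is 75077/1779570.


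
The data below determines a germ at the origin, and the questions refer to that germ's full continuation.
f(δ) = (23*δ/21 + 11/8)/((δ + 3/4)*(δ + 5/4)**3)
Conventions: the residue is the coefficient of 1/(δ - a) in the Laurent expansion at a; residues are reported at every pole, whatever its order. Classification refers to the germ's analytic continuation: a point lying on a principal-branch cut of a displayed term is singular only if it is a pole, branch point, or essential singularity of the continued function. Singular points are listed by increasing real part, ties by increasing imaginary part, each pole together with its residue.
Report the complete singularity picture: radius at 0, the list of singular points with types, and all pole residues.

Radius of convergence at 0: 3/4.
At -5/4: a pole of order 3; residue -31/7.
At -3/4: a pole of order 1; residue 31/7.

Denominator factor (δ + 5/4)^3: pole of order 3 at -5/4, modulus 5/4.
Denominator factor (δ + 3/4): pole of order 1 at -3/4, modulus 3/4.
The radius of convergence is the smallest modulus among the singular points: 3/4.
At the order-3 pole -5/4 set g(δ) = (δ - (-5/4))^3*f(δ) = (23*δ/21 + 11/8)/(δ + 3/4).
Order-3 pole: residue = g''(a)/2; g''(-5/4) = -62/7, so the residue is -31/7.
At the order-1 pole -3/4 set g(δ) = (δ - (-3/4))*f(δ) = (23*δ/21 + 11/8)/(δ + 5/4)**3.
Simple pole: residue = g(a) at a = -3/4, which is 31/7.
List the singular points by increasing real part (a conjugate pair: the negative imaginary part first).


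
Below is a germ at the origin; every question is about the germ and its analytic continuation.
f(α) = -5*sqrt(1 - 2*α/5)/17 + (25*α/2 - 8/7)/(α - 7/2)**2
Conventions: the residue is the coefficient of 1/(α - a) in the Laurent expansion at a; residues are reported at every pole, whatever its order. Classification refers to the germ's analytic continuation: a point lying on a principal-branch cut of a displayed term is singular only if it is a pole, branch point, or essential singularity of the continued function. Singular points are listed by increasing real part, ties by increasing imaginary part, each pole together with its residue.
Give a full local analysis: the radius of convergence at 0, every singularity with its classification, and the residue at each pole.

Radius of convergence at 0: 5/2.
At 5/2: an algebraic (square-root) branch point.
At 7/2: a pole of order 2; residue 25/2.

Denominator factor (α - 7/2)^2: pole of order 2 at 7/2, modulus 7/2.
Branch term (-5/17)*sqrt(1 - α/(5/2)): its argument vanishes at α = 5/2, a square-root branch point, modulus 5/2.
The radius of convergence is the smallest modulus among the singular points: 5/2.
The branch term is analytic at 7/2 and contributes nothing to the residue; only the rational part matters.
At the order-2 pole 7/2 set g(α) = (α - (7/2))^2*(rational part) = 25*α/2 - 8/7.
Order-2 pole: residue = g'(a); g'(7/2) = 25/2, so the residue is 25/2.
List the singular points by increasing real part (a conjugate pair: the negative imaginary part first).


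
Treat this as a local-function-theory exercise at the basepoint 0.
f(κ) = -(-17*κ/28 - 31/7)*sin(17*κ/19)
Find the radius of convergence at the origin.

The factor -sin(17*κ/19) is entire and contributes no finite singular point.
The polynomial part has no poles.
No finite singular points: the Taylor series at 0 converges everywhere.

The radius of convergence is infinite.


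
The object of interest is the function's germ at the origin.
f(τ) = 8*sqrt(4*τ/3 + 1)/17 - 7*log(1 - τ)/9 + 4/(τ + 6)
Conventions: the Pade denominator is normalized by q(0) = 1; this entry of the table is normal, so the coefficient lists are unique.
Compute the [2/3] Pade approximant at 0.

The Pade approximant has numerator coefficients [58/51, -20982134623/23350669515, -25830779056/14010401709]; denominator coefficients [1, -1512929237/915712530, -14137245/30523751, 6072980203/10988550360].

Taylor coefficients needed (expand at 0): a_0 = 58/51, a_1 = 50/51, a_2 = 139/459, a_3 = 1795/5508, a_4 = 4523/33048, a_5 = 207899/991440.
Write the denominator as Q(τ) = 1 + q1*τ + q2*τ^2 + q3*τ^3. Requiring Q*f - P = O(τ^6) with deg P <= 2 kills the coefficients of τ^3..τ^5 in Q*f:
  τ^3: a_3 + q1*a_2 + q2*a_1 + q3*a_0 = 0, i.e. 1795/5508 + (139/459)*q1 + (50/51)*q2 + (58/51)*q3 = 0.
  τ^4: a_4 + q1*a_3 + q2*a_2 + q3*a_1 = 0, i.e. 4523/33048 + (1795/5508)*q1 + (139/459)*q2 + (50/51)*q3 = 0.
  τ^5: a_5 + q1*a_4 + q2*a_3 + q3*a_2 = 0, i.e. 207899/991440 + (4523/33048)*q1 + (1795/5508)*q2 + (139/459)*q3 = 0.
Solving this linear system: q1 = -1512929237/915712530, q2 = -14137245/30523751, q3 = 6072980203/10988550360.
The numerator is Q*f truncated at degree 2: P0 = a_0 = 58/51; P1 = a_1 + q1*a_0 = -20982134623/23350669515; P2 = a_2 + q1*a_1 + q2*a_0 = -25830779056/14010401709.


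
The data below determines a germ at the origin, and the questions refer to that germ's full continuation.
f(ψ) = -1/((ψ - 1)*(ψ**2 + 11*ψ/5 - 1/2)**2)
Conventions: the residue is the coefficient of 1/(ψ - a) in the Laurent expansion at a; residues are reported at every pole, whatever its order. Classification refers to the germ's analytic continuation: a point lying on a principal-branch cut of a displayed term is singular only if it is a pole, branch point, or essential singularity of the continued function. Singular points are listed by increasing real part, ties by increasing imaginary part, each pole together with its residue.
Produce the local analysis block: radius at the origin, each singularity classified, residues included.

Denominator factor (ψ - 1): pole of order 1 at 1, modulus 1.
Denominator factor (ψ**2 + 11*ψ/5 - 1/2)^2: discriminant 171/25, real irrational roots -11/10 + (3/10)*sqrt(19) and -11/10 - (3/10)*sqrt(19); poles of order 2, moduli -11/10 + (3/10)*sqrt(19) and 11/10 + (3/10)*sqrt(19).
The radius of convergence is the smallest modulus among the singular points: -11/10 + (3/10)*sqrt(19).
The factor ψ**2 + 11*ψ/5 - 1/2 splits as (ψ - a)(ψ - a') with a = -11/10 - (3/10)*sqrt(19), a' = -11/10 + (3/10)*sqrt(19). At the order-2 pole a set g(ψ) = (ψ - a)^2*f(ψ) = [-1/(ψ - 1)] / (ψ - a')^2.
Order-2 pole: residue = g'(a); g'(-11/10 - (3/10)*sqrt(19)) = 50/729 - (1400/263169)*sqrt(19), so the residue is 50/729 - (1400/263169)*sqrt(19).
The factor ψ**2 + 11*ψ/5 - 1/2 splits as (ψ - a)(ψ - a') with a = -11/10 + (3/10)*sqrt(19), a' = -11/10 - (3/10)*sqrt(19). At the order-2 pole a set g(ψ) = (ψ - a)^2*f(ψ) = [-1/(ψ - 1)] / (ψ - a')^2.
Order-2 pole: residue = g'(a); g'(-11/10 + (3/10)*sqrt(19)) = 50/729 + (1400/263169)*sqrt(19), so the residue is 50/729 + (1400/263169)*sqrt(19).
At the order-1 pole 1 set g(ψ) = (ψ - (1))*f(ψ) = -1/(ψ**2 + 11*ψ/5 - 1/2)**2.
Simple pole: residue = g(a) at a = 1, which is -100/729.
List the singular points by increasing real part (a conjugate pair: the negative imaginary part first).

Radius of convergence at 0: -11/10 + (3/10)*sqrt(19).
At -11/10 - (3/10)*sqrt(19): a pole of order 2; residue 50/729 - (1400/263169)*sqrt(19).
At -11/10 + (3/10)*sqrt(19): a pole of order 2; residue 50/729 + (1400/263169)*sqrt(19).
At 1: a pole of order 1; residue -100/729.


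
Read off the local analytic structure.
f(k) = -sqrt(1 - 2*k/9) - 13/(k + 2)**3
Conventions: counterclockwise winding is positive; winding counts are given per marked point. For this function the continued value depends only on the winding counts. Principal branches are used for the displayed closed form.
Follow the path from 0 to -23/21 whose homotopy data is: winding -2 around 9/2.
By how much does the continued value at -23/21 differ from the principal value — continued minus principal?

Continued minus principal equals 0.

The rational part is single-valued and drops out of the difference; each branch term changes only by its own monodromy.
(-1)*sqrt(1 - k/(9/2)): winding -2 is even, the square root returns to the same sheet, contribution 0.
Summing the contributions at k = -23/21 gives 0.


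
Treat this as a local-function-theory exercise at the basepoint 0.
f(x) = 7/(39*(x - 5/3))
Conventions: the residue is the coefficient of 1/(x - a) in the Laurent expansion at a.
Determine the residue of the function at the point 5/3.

The residue is 7/39.

At the order-1 pole 5/3 set g(x) = (x - (5/3))*f(x) = 7/39.
Simple pole: residue = g(a) at a = 5/3, which is 7/39.


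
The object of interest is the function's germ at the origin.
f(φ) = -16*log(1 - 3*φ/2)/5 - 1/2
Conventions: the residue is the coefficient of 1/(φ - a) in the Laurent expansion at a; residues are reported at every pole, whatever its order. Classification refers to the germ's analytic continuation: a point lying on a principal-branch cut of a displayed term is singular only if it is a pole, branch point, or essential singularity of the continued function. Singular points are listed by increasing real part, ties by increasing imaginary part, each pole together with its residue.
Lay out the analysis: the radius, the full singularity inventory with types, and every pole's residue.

Radius of convergence at 0: 2/3.
At 2/3: a logarithmic branch point.

Branch term (-16/5)*log(1 - φ/(2/3)): its argument vanishes at φ = 2/3, a logarithmic branch point, modulus 2/3.
The radius of convergence is the smallest modulus among the singular points: 2/3.


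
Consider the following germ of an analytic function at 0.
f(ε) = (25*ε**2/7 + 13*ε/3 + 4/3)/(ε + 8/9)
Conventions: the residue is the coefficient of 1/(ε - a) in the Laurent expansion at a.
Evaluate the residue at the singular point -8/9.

The residue is 172/567.

At the order-1 pole -8/9 set g(ε) = (ε - (-8/9))*f(ε) = 25*ε**2/7 + 13*ε/3 + 4/3.
Simple pole: residue = g(a) at a = -8/9, which is 172/567.


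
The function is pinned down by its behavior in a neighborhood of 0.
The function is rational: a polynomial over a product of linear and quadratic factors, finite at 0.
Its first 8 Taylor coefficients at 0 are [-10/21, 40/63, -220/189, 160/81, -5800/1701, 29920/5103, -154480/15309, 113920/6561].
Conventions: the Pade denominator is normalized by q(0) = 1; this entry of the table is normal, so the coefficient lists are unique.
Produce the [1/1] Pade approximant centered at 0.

Taylor coefficients needed (read off): a_0 = -10/21, a_1 = 40/63, a_2 = -220/189.
Write the denominator as Q(r) = 1 + q1*r. Requiring Q*f - P = O(r^3) with deg P <= 1 kills the coefficients of r^2..r^2 in Q*f:
  r^2: a_2 + q1*a_1 = 0, i.e. -220/189 + (40/63)*q1 = 0.
Solving this linear system: q1 = 11/6.
The numerator is Q*f truncated at degree 1: P0 = a_0 = -10/21; P1 = a_1 + q1*a_0 = -5/21.

The Pade approximant has numerator coefficients [-10/21, -5/21]; denominator coefficients [1, 11/6].


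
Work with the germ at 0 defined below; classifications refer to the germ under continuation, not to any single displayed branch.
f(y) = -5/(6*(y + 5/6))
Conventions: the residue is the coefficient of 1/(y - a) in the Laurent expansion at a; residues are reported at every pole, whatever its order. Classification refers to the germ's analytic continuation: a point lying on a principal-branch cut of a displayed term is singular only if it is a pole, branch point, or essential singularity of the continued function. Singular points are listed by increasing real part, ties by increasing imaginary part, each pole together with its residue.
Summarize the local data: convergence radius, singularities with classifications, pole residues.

Denominator factor (y + 5/6): pole of order 1 at -5/6, modulus 5/6.
The radius of convergence is the smallest modulus among the singular points: 5/6.
At the order-1 pole -5/6 set g(y) = (y - (-5/6))*f(y) = -5/6.
Simple pole: residue = g(a) at a = -5/6, which is -5/6.

Radius of convergence at 0: 5/6.
At -5/6: a pole of order 1; residue -5/6.


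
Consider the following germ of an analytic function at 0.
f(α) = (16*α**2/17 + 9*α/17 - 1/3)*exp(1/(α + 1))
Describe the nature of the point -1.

The point is an essential singularity.

The exponent 1/(α - (-1)) has a pole at -1, so exp(1/(α - (-1))) takes every nonzero value near it: an essential singularity (not a pole of any order).


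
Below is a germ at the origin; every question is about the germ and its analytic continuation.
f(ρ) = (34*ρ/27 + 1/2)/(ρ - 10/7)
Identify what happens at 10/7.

The point is a pole of order 1.

The denominator factor ρ - 10/7 vanishes at 10/7 and appears to the power 1; the numerator there equals 869/378, nonzero, and no other factor vanishes.
Hence a pole whose order is the multiplicity, 1.


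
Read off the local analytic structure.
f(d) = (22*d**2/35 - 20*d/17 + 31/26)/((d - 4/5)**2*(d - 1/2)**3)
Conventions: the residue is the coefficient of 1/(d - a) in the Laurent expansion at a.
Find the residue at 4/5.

At the order-2 pole 4/5 set g(d) = (d - (4/5))^2*f(d) = (22*d**2/35 - 20*d/17 + 31/26)/(d - 1/2)**3.
Order-2 pole: residue = g'(a); g'(4/5) = -10372520/41769, so the residue is -10372520/41769.

The residue is -10372520/41769.


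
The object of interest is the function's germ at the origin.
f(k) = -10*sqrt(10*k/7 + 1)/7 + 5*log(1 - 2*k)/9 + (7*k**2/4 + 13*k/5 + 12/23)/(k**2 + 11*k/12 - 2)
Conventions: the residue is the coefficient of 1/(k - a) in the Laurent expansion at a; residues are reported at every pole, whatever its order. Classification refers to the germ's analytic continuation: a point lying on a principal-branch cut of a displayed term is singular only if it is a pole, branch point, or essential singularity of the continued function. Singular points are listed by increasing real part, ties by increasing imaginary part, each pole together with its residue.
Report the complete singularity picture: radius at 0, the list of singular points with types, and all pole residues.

Denominator factor (k**2 + 11*k/12 - 2): discriminant 1273/144, real irrational roots -11/24 + (1/24)*sqrt(1273) and -11/24 - (1/24)*sqrt(1273); poles of order 1, moduli -11/24 + (1/24)*sqrt(1273) and 11/24 + (1/24)*sqrt(1273).
Branch term (5/9)*log(1 - k/(1/2)): its argument vanishes at k = 1/2, a logarithmic branch point, modulus 1/2.
Branch term (-10/7)*sqrt(1 - k/(-7/10)): its argument vanishes at k = -7/10, a square-root branch point, modulus 7/10.
The radius of convergence is the smallest modulus among the singular points: 1/2.
The branch terms are analytic at -11/24 - (1/24)*sqrt(1273) and contribute nothing to the residue; only the rational part matters.
The factor k**2 + 11*k/12 - 2 splits as (k - a)(k - a') with a = -11/24 - (1/24)*sqrt(1273), a' = -11/24 + (1/24)*sqrt(1273). At the order-1 pole a set g(k) = (k - a)*(rational part) = [7*k**2/4 + 13*k/5 + 12/23] / (k - a').
Simple pole: residue = g(a) at a = -11/24 - (1/24)*sqrt(1273), which is 239/480 - (472333/14053920)*sqrt(1273).
The branch terms are analytic at -11/24 + (1/24)*sqrt(1273) and contribute nothing to the residue; only the rational part matters.
The factor k**2 + 11*k/12 - 2 splits as (k - a)(k - a') with a = -11/24 + (1/24)*sqrt(1273), a' = -11/24 - (1/24)*sqrt(1273). At the order-1 pole a set g(k) = (k - a)*(rational part) = [7*k**2/4 + 13*k/5 + 12/23] / (k - a').
Simple pole: residue = g(a) at a = -11/24 + (1/24)*sqrt(1273), which is 239/480 + (472333/14053920)*sqrt(1273).
List the singular points by increasing real part (a conjugate pair: the negative imaginary part first).

Radius of convergence at 0: 1/2.
At -11/24 - (1/24)*sqrt(1273): a pole of order 1; residue 239/480 - (472333/14053920)*sqrt(1273).
At -7/10: an algebraic (square-root) branch point.
At 1/2: a logarithmic branch point.
At -11/24 + (1/24)*sqrt(1273): a pole of order 1; residue 239/480 + (472333/14053920)*sqrt(1273).


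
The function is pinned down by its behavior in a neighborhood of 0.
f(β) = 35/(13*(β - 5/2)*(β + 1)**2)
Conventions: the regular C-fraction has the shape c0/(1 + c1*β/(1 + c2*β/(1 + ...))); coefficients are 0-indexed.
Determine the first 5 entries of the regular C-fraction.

The regular C-fraction coefficients are [-14/13, 8/5, -1/8, 17/8, -32/17].

Taylor coefficients (expand at 0): a_0 = -14/13, a_1 = 112/65, a_2 = -826/325, a_3 = 5348/1625, a_4 = -33054/8125.
c0 = a_0 = -14/13. Peel one level at a time: if S = 1 + c*β/S' with S'(0) = 1, then c is the β-coefficient of S and S' = c*β/(S - 1).
S_1 = c0/f = 1 + (8/5)*β + (1/5)*β^2 + ...; c1 = 8/5.
S_2 = c1*β/(S_1 - 1) = 1 + (-1/8)*β + (17/64)*β^2 + ...; c2 = -1/8.
S_3 = c2*β/(S_2 - 1) = 1 + (17/8)*β + (4)*β^2 + ...; c3 = 17/8.
S_4 = c3*β/(S_3 - 1) = 1 + (-32/17)*β + ...; c4 = -32/17.


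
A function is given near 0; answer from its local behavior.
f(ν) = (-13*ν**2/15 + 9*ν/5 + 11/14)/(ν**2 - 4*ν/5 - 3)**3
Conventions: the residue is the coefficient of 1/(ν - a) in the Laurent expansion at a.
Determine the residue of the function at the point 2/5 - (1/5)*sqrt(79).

The factor ν**2 - 4*ν/5 - 3 splits as (ν - a)(ν - a') with a = 2/5 - (1/5)*sqrt(79), a' = 2/5 + (1/5)*sqrt(79). At the order-3 pole a set g(ν) = (ν - a)^3*f(ν) = [-13*ν**2/15 + 9*ν/5 + 11/14] / (ν - a')^3.
Order-3 pole: residue = g''(a)/2; g''(2/5 - (1/5)*sqrt(79)) = -(897725/165661104)*sqrt(79), so the residue is -(897725/331322208)*sqrt(79).

The residue is -(897725/331322208)*sqrt(79).


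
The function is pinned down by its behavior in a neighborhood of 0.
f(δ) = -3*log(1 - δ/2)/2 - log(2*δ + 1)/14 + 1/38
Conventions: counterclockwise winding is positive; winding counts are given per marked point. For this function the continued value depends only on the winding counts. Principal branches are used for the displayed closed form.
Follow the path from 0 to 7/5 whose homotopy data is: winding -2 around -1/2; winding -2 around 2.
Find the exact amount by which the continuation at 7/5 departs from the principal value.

Continued minus principal equals (44/7)*pi*i.

The rational part is single-valued and drops out of the difference; each branch term changes only by its own monodromy.
(-3/2)*log(1 - δ/(2)): each positive loop around 2 adds 2*pi*i to the log, so winding -2 contributes (-3/2)*(-2)*2*pi*i = (6)*pi*i.
(-1/14)*log(1 - δ/(-1/2)): each positive loop around -1/2 adds 2*pi*i to the log, so winding -2 contributes (-1/14)*(-2)*2*pi*i = (2/7)*pi*i.
Summing the contributions at δ = 7/5 gives (44/7)*pi*i.


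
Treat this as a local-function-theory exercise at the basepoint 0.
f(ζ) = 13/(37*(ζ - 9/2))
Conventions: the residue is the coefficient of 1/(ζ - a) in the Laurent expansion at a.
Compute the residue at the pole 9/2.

The residue is 13/37.

At the order-1 pole 9/2 set g(ζ) = (ζ - (9/2))*f(ζ) = 13/37.
Simple pole: residue = g(a) at a = 9/2, which is 13/37.


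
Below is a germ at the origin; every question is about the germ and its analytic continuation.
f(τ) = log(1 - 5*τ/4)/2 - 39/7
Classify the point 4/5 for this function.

The point is a logarithmic branch point.

The term (1/2)*log(1 - τ/(4/5)) has argument 1 - 4/5/(4/5) = 0 at 4/5: a logarithmic (infinitely-sheeted) branch point; the remaining terms are analytic or single-valued there.


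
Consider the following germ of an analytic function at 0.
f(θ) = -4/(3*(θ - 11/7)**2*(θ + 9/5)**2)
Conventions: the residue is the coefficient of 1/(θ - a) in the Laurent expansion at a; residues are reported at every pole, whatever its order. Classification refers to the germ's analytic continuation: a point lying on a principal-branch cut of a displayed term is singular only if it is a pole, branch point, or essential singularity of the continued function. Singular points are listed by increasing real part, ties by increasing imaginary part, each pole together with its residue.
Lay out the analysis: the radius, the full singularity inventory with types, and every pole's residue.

Denominator factor (θ - 11/7)^2: pole of order 2 at 11/7, modulus 11/7.
Denominator factor (θ + 9/5)^2: pole of order 2 at -9/5, modulus 9/5.
The radius of convergence is the smallest modulus among the singular points: 11/7.
At the order-2 pole -9/5 set g(θ) = (θ - (-9/5))^2*f(θ) = -4/(3*(θ - 11/7)**2).
Order-2 pole: residue = g'(a); g'(-9/5) = -42875/616137, so the residue is -42875/616137.
At the order-2 pole 11/7 set g(θ) = (θ - (11/7))^2*f(θ) = -4/(3*(θ + 9/5)**2).
Order-2 pole: residue = g'(a); g'(11/7) = 42875/616137, so the residue is 42875/616137.
List the singular points by increasing real part (a conjugate pair: the negative imaginary part first).

Radius of convergence at 0: 11/7.
At -9/5: a pole of order 2; residue -42875/616137.
At 11/7: a pole of order 2; residue 42875/616137.


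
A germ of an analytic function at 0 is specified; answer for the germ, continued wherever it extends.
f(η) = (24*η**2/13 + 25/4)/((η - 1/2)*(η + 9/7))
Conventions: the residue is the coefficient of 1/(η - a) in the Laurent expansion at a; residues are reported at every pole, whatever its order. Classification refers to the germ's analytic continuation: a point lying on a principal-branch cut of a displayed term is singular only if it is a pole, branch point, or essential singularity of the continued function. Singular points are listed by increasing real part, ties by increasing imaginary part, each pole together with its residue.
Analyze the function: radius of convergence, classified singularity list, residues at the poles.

Radius of convergence at 0: 1/2.
At -9/7: a pole of order 1; residue -23701/4550.
At 1/2: a pole of order 1; residue 2443/650.

Denominator factor (η + 9/7): pole of order 1 at -9/7, modulus 9/7.
Denominator factor (η - 1/2): pole of order 1 at 1/2, modulus 1/2.
The radius of convergence is the smallest modulus among the singular points: 1/2.
At the order-1 pole -9/7 set g(η) = (η - (-9/7))*f(η) = (24*η**2/13 + 25/4)/(η - 1/2).
Simple pole: residue = g(a) at a = -9/7, which is -23701/4550.
At the order-1 pole 1/2 set g(η) = (η - (1/2))*f(η) = (24*η**2/13 + 25/4)/(η + 9/7).
Simple pole: residue = g(a) at a = 1/2, which is 2443/650.
List the singular points by increasing real part (a conjugate pair: the negative imaginary part first).


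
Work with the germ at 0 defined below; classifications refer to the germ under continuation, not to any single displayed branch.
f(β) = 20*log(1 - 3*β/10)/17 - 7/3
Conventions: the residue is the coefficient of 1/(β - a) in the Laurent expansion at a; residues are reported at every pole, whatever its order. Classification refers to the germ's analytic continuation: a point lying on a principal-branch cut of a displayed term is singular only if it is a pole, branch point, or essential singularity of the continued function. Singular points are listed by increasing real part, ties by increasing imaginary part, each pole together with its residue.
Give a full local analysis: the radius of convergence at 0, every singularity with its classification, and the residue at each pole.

Branch term (20/17)*log(1 - β/(10/3)): its argument vanishes at β = 10/3, a logarithmic branch point, modulus 10/3.
The radius of convergence is the smallest modulus among the singular points: 10/3.

Radius of convergence at 0: 10/3.
At 10/3: a logarithmic branch point.


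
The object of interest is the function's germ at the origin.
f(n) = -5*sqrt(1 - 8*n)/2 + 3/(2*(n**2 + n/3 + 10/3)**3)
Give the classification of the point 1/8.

The point is an algebraic (square-root) branch point.

The term (-5/2)*sqrt(1 - n/(1/8)) has argument 1 - 1/8/(1/8) = 0 at 1/8: a square-root (algebraic, two-sheeted) branch point; the remaining terms are analytic or single-valued there.


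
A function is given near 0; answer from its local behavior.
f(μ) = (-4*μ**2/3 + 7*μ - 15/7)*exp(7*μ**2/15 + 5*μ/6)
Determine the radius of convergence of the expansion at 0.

The radius of convergence is infinite.

The factor exp(7*μ**2/15 + 5*μ/6) is entire and contributes no finite singular point.
The polynomial part has no poles.
No finite singular points: the Taylor series at 0 converges everywhere.
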